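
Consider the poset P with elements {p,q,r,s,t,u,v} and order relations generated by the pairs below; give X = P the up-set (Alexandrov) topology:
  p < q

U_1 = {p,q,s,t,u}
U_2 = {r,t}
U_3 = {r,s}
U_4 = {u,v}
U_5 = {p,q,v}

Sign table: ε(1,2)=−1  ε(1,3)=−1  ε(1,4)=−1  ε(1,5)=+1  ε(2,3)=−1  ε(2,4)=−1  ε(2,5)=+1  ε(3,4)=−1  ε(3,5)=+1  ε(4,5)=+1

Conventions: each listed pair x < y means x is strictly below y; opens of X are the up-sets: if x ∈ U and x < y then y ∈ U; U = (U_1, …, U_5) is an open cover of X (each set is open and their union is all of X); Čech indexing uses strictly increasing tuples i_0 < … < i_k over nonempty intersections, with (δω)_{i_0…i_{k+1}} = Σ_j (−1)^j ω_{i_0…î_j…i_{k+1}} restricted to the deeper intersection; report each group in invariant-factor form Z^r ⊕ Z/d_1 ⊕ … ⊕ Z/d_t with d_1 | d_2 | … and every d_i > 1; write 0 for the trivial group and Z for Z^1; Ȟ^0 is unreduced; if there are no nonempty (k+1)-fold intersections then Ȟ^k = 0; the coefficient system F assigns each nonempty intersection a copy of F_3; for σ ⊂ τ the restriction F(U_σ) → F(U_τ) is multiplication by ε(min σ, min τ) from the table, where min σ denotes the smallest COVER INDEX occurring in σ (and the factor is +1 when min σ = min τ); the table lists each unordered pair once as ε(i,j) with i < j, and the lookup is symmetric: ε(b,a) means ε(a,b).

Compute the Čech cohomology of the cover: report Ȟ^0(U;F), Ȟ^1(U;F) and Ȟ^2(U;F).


Ȟ^0 = 0, Ȟ^1 = Z/3, Ȟ^2 = 0

intersection data:
  U12={t} U13={s} U14={u} U15={p,q} U23={r} U45={v}
C dims 5,6; δ0: rk_F3 5
Ȟ^0 = (5 − 5) − 0 = 0, so Ȟ^0 ≅ 0
Ȟ^1 = (6 − 0) − 5 = 1, so Ȟ^1 ≅ Z/3
Ȟ^2 = (0 − 0) − 0 = 0, so Ȟ^2 ≅ 0


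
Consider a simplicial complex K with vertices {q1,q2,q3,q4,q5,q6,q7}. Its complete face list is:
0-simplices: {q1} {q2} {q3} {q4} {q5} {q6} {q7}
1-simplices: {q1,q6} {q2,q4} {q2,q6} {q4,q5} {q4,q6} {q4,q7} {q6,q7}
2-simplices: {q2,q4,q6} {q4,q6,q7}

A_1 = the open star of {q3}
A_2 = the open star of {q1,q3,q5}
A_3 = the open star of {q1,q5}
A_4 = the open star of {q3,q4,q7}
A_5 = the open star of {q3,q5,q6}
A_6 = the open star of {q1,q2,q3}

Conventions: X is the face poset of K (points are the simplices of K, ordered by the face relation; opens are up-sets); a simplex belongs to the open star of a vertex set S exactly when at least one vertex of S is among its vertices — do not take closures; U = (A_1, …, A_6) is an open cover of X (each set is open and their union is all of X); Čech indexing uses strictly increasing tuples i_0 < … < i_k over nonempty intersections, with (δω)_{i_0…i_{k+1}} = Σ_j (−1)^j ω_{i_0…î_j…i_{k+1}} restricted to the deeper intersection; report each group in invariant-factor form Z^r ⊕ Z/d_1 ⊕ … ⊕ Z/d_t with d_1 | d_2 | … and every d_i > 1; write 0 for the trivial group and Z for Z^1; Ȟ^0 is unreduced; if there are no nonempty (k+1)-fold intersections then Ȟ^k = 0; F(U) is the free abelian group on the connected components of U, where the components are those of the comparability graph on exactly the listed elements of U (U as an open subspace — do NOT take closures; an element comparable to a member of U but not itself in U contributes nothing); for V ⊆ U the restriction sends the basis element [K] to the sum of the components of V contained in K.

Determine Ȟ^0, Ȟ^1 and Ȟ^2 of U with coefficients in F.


cover nerve:
  A1={{q3}} A2={{q1},{q3},{q5},{q1,q6},{q4,q5}} A3={{q1},{q5},{q1,q6},{q4,q5}} A4={{q3},{q4},{q7},{q2,q4},{q4,q5},{q4,q6},{q4,q7},{q6,q7},{q2,q4,q6},{q4,q6,q7}} A5={{q3},{q5},{q6},{q1,q6},{q2,q6},{q4,q5},{q4,q6},{q6,q7},{q2,q4,q6},{q4,q6,q7}} A6={{q1},{q2},{q3},{q1,q6},{q2,q4},{q2,q6},{q2,q4,q6}}
  A12={{q3}} A14={{q3}} A15={{q3}} A16={{q3}} A23={{q1},{q5},{q1,q6},{q4,q5}} A24={{q3},{q4,q5}} A25={{q3},{q5},{q1,q6},{q4,q5}} A26={{q1},{q3},{q1,q6}} A34={{q4,q5}} A35={{q5},{q1,q6},{q4,q5}} A36={{q1},{q1,q6}} A45={{q3},{q4,q5},{q4,q6},{q6,q7},{q2,q4,q6},{q4,q6,q7}} A46={{q3},{q2,q4},{q2,q4,q6}} A56={{q3},{q1,q6},{q2,q6},{q2,q4,q6}}
  A124={{q3}} A125={{q3}} A126={{q3}} A145={{q3}} A146={{q3}} A156={{q3}} A234={{q4,q5}} A235={{q5},{q1,q6},{q4,q5}} A236={{q1},{q1,q6}} A245={{q3},{q4,q5}} A246={{q3}} A256={{q3},{q1,q6}} A345={{q4,q5}} A356={{q1,q6}} A456={{q3},{q2,q4,q6}}
  A1245={{q3}} A1246={{q3}} A1256={{q3}} A1456={{q3}} A2345={{q4,q5}} A2356={{q1,q6}} A2456={{q3}}
  A12456={{q3}}
components per intersection:
  A1: {{q3}}
  A2: {{q1},{q1,q6}} {{q3}} {{q5},{q4,q5}}
  A3: {{q1},{q1,q6}} {{q5},{q4,q5}}
  A4: {{q3}} {{q4},{q7},{q2,q4},{q4,q5},{q4,q6},{q4,q7},{q6,q7},{q2,q4,q6},{q4,q6,q7}}
  A5: {{q3}} {{q5},{q4,q5}} {{q6},{q1,q6},{q2,q6},{q4,q6},{q6,q7},{q2,q4,q6},{q4,q6,q7}}
  A6: {{q1},{q1,q6}} {{q2},{q2,q4},{q2,q6},{q2,q4,q6}} {{q3}}
  A12: {{q3}}
  A14: {{q3}}
  A15: {{q3}}
  A16: {{q3}}
  A23: {{q1},{q1,q6}} {{q5},{q4,q5}}
  A24: {{q3}} {{q4,q5}}
  A25: {{q3}} {{q5},{q4,q5}} {{q1,q6}}
  A26: {{q1},{q1,q6}} {{q3}}
  A34: {{q4,q5}}
  A35: {{q5},{q4,q5}} {{q1,q6}}
  A36: {{q1},{q1,q6}}
  A45: {{q3}} {{q4,q5}} {{q4,q6},{q6,q7},{q2,q4,q6},{q4,q6,q7}}
  A46: {{q3}} {{q2,q4},{q2,q4,q6}}
  A56: {{q3}} {{q1,q6}} {{q2,q6},{q2,q4,q6}}
  A124: {{q3}}
  A125: {{q3}}
  A126: {{q3}}
  A145: {{q3}}
  A146: {{q3}}
  A156: {{q3}}
  A234: {{q4,q5}}
  A235: {{q5},{q4,q5}} {{q1,q6}}
  A236: {{q1},{q1,q6}}
  A245: {{q3}} {{q4,q5}}
  A246: {{q3}}
  A256: {{q3}} {{q1,q6}}
  A345: {{q4,q5}}
  A356: {{q1,q6}}
  A456: {{q3}} {{q2,q4,q6}}
  A1245: {{q3}}
  A1246: {{q3}}
  A1256: {{q3}}
  A1456: {{q3}}
  A2345: {{q4,q5}}
  A2356: {{q1,q6}}
  A2456: {{q3}}
  A12456: {{q3}}
C dims 14,25,19,7; δ0: rk 12, SNF 1^12; δ1: rk 13, SNF 1^13; δ2: rk 6, SNF 1^6
Ȟ^0: (14−12)−0=2 ⇒ Z^2
Ȟ^1: (25−13)−12=0 ⇒ 0
Ȟ^2: (19−6)−13=0 ⇒ 0

Ȟ^0(U;F) ≅ Z^2, Ȟ^1(U;F) ≅ 0, Ȟ^2(U;F) ≅ 0


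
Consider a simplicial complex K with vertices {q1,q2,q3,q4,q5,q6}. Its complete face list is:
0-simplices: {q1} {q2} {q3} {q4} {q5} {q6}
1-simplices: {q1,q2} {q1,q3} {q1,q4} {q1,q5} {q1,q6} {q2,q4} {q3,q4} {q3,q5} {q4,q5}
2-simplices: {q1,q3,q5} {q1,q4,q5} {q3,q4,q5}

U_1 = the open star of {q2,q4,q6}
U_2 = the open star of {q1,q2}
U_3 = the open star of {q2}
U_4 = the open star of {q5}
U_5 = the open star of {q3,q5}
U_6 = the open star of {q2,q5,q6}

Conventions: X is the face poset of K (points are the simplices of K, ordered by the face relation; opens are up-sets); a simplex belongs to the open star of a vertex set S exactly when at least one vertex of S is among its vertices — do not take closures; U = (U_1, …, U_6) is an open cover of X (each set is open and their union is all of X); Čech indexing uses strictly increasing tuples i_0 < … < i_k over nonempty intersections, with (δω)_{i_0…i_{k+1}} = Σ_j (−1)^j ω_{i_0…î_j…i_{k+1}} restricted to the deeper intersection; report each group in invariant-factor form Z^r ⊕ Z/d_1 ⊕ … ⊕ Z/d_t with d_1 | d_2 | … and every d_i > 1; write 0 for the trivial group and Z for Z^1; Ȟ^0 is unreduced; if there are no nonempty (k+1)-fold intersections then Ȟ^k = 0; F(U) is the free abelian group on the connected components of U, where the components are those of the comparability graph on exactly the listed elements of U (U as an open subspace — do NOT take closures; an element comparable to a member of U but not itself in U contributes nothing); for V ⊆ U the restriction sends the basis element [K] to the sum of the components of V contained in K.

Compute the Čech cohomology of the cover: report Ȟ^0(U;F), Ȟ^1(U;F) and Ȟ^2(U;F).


nerve of the cover:
  U1={{q2},{q4},{q6},{q1,q2},{q1,q4},{q1,q6},{q2,q4},{q3,q4},{q4,q5},{q1,q4,q5},{q3,q4,q5}} U2={{q1},{q2},{q1,q2},{q1,q3},{q1,q4},{q1,q5},{q1,q6},{q2,q4},{q1,q3,q5},{q1,q4,q5}} U3={{q2},{q1,q2},{q2,q4}} U4={{q5},{q1,q5},{q3,q5},{q4,q5},{q1,q3,q5},{q1,q4,q5},{q3,q4,q5}} U5={{q3},{q5},{q1,q3},{q1,q5},{q3,q4},{q3,q5},{q4,q5},{q1,q3,q5},{q1,q4,q5},{q3,q4,q5}} U6={{q2},{q5},{q6},{q1,q2},{q1,q5},{q1,q6},{q2,q4},{q3,q5},{q4,q5},{q1,q3,q5},{q1,q4,q5},{q3,q4,q5}}
  U12={{q2},{q1,q2},{q1,q4},{q1,q6},{q2,q4},{q1,q4,q5}} U13={{q2},{q1,q2},{q2,q4}} U14={{q4,q5},{q1,q4,q5},{q3,q4,q5}} U15={{q3,q4},{q4,q5},{q1,q4,q5},{q3,q4,q5}} U16={{q2},{q6},{q1,q2},{q1,q6},{q2,q4},{q4,q5},{q1,q4,q5},{q3,q4,q5}} U23={{q2},{q1,q2},{q2,q4}} U24={{q1,q5},{q1,q3,q5},{q1,q4,q5}} U25={{q1,q3},{q1,q5},{q1,q3,q5},{q1,q4,q5}} U26={{q2},{q1,q2},{q1,q5},{q1,q6},{q2,q4},{q1,q3,q5},{q1,q4,q5}} U36={{q2},{q1,q2},{q2,q4}} U45={{q5},{q1,q5},{q3,q5},{q4,q5},{q1,q3,q5},{q1,q4,q5},{q3,q4,q5}} U46={{q5},{q1,q5},{q3,q5},{q4,q5},{q1,q3,q5},{q1,q4,q5},{q3,q4,q5}} U56={{q5},{q1,q5},{q3,q5},{q4,q5},{q1,q3,q5},{q1,q4,q5},{q3,q4,q5}}
  U123={{q2},{q1,q2},{q2,q4}} U124={{q1,q4,q5}} U125={{q1,q4,q5}} U126={{q2},{q1,q2},{q1,q6},{q2,q4},{q1,q4,q5}} U136={{q2},{q1,q2},{q2,q4}} U145={{q4,q5},{q1,q4,q5},{q3,q4,q5}} U146={{q4,q5},{q1,q4,q5},{q3,q4,q5}} U156={{q4,q5},{q1,q4,q5},{q3,q4,q5}} U236={{q2},{q1,q2},{q2,q4}} U245={{q1,q5},{q1,q3,q5},{q1,q4,q5}} U246={{q1,q5},{q1,q3,q5},{q1,q4,q5}} U256={{q1,q5},{q1,q3,q5},{q1,q4,q5}} U456={{q5},{q1,q5},{q3,q5},{q4,q5},{q1,q3,q5},{q1,q4,q5},{q3,q4,q5}}
  U1236={{q2},{q1,q2},{q2,q4}} U1245={{q1,q4,q5}} U1246={{q1,q4,q5}} U1256={{q1,q4,q5}} U1456={{q4,q5},{q1,q4,q5},{q3,q4,q5}} U2456={{q1,q5},{q1,q3,q5},{q1,q4,q5}}
  U12456={{q1,q4,q5}}
components per intersection:
  U1: {{q2},{q4},{q1,q2},{q1,q4},{q2,q4},{q3,q4},{q4,q5},{q1,q4,q5},{q3,q4,q5}} {{q6},{q1,q6}}
  U2: {{q1},{q2},{q1,q2},{q1,q3},{q1,q4},{q1,q5},{q1,q6},{q2,q4},{q1,q3,q5},{q1,q4,q5}}
  U3: {{q2},{q1,q2},{q2,q4}}
  U4: {{q5},{q1,q5},{q3,q5},{q4,q5},{q1,q3,q5},{q1,q4,q5},{q3,q4,q5}}
  U5: {{q3},{q5},{q1,q3},{q1,q5},{q3,q4},{q3,q5},{q4,q5},{q1,q3,q5},{q1,q4,q5},{q3,q4,q5}}
  U6: {{q2},{q1,q2},{q2,q4}} {{q5},{q1,q5},{q3,q5},{q4,q5},{q1,q3,q5},{q1,q4,q5},{q3,q4,q5}} {{q6},{q1,q6}}
  U12: {{q2},{q1,q2},{q2,q4}} {{q1,q4},{q1,q4,q5}} {{q1,q6}}
  U13: {{q2},{q1,q2},{q2,q4}}
  U14: {{q4,q5},{q1,q4,q5},{q3,q4,q5}}
  U15: {{q3,q4},{q4,q5},{q1,q4,q5},{q3,q4,q5}}
  U16: {{q2},{q1,q2},{q2,q4}} {{q6},{q1,q6}} {{q4,q5},{q1,q4,q5},{q3,q4,q5}}
  U23: {{q2},{q1,q2},{q2,q4}}
  U24: {{q1,q5},{q1,q3,q5},{q1,q4,q5}}
  U25: {{q1,q3},{q1,q5},{q1,q3,q5},{q1,q4,q5}}
  U26: {{q2},{q1,q2},{q2,q4}} {{q1,q5},{q1,q3,q5},{q1,q4,q5}} {{q1,q6}}
  U36: {{q2},{q1,q2},{q2,q4}}
  U45: {{q5},{q1,q5},{q3,q5},{q4,q5},{q1,q3,q5},{q1,q4,q5},{q3,q4,q5}}
  U46: {{q5},{q1,q5},{q3,q5},{q4,q5},{q1,q3,q5},{q1,q4,q5},{q3,q4,q5}}
  U56: {{q5},{q1,q5},{q3,q5},{q4,q5},{q1,q3,q5},{q1,q4,q5},{q3,q4,q5}}
  U123: {{q2},{q1,q2},{q2,q4}}
  U124: {{q1,q4,q5}}
  U125: {{q1,q4,q5}}
  U126: {{q2},{q1,q2},{q2,q4}} {{q1,q6}} {{q1,q4,q5}}
  U136: {{q2},{q1,q2},{q2,q4}}
  U145: {{q4,q5},{q1,q4,q5},{q3,q4,q5}}
  U146: {{q4,q5},{q1,q4,q5},{q3,q4,q5}}
  U156: {{q4,q5},{q1,q4,q5},{q3,q4,q5}}
  U236: {{q2},{q1,q2},{q2,q4}}
  U245: {{q1,q5},{q1,q3,q5},{q1,q4,q5}}
  U246: {{q1,q5},{q1,q3,q5},{q1,q4,q5}}
  U256: {{q1,q5},{q1,q3,q5},{q1,q4,q5}}
  U456: {{q5},{q1,q5},{q3,q5},{q4,q5},{q1,q3,q5},{q1,q4,q5},{q3,q4,q5}}
  U1236: {{q2},{q1,q2},{q2,q4}}
  U1245: {{q1,q4,q5}}
  U1246: {{q1,q4,q5}}
  U1256: {{q1,q4,q5}}
  U1456: {{q4,q5},{q1,q4,q5},{q3,q4,q5}}
  U2456: {{q1,q5},{q1,q3,q5},{q1,q4,q5}}
  U12456: {{q1,q4,q5}}
C dims 9,19,15,6; δ0: rk 8, SNF 1^8; δ1: rk 10, SNF 1^10; δ2: rk 5, SNF 1^5
Ȟ^0 = (9 − 8) − 0 = 1, so Ȟ^0 ≅ Z
Ȟ^1 = (19 − 10) − 8 = 1, so Ȟ^1 ≅ Z
Ȟ^2 = (15 − 5) − 10 = 0, so Ȟ^2 ≅ 0

Ȟ^0 ≅ Z,  Ȟ^1 ≅ Z,  Ȟ^2 ≅ 0


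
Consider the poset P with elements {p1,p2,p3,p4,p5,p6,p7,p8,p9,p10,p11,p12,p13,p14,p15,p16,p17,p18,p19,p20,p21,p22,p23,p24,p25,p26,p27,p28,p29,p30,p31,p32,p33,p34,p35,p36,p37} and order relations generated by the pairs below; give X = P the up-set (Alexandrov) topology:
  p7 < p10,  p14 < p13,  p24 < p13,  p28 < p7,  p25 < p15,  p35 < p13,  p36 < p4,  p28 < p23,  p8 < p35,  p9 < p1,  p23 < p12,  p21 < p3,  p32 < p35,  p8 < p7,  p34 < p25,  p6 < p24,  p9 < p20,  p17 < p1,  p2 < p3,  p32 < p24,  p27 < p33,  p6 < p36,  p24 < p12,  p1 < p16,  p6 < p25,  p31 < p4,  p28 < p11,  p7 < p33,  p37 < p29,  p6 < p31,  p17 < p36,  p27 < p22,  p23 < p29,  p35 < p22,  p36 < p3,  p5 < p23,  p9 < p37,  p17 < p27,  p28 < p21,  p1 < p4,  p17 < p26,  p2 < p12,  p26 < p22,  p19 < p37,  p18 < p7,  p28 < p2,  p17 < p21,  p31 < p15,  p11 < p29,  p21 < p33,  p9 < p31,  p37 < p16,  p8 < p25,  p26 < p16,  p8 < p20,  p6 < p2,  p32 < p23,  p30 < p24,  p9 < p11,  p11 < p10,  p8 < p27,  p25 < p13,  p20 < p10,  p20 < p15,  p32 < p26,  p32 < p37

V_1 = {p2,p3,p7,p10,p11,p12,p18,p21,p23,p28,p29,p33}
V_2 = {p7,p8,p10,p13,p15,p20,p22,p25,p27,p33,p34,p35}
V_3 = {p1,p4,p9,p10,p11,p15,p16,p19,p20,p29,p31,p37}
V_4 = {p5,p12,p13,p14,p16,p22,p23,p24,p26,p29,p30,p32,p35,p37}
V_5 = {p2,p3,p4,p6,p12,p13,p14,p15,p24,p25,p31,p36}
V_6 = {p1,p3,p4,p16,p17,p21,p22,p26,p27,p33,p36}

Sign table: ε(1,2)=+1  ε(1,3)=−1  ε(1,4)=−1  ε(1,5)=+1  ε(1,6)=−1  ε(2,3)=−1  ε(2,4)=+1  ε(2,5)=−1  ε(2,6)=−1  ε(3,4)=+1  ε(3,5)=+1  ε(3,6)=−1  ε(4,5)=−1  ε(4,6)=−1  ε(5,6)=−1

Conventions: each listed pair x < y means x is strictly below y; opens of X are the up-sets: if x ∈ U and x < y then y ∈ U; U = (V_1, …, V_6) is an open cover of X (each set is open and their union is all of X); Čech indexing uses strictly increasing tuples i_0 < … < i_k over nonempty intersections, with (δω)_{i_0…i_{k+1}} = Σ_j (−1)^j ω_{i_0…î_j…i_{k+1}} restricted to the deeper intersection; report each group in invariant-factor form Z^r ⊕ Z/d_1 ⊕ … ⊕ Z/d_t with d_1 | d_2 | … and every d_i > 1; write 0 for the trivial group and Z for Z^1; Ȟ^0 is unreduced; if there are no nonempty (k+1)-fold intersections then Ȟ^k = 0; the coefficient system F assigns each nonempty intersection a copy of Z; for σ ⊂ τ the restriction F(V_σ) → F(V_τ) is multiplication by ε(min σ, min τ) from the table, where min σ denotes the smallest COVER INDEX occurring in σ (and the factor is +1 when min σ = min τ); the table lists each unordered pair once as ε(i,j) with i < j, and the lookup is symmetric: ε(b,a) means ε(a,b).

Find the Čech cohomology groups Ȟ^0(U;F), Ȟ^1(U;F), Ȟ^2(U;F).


nonempty overlaps:
  V12={p7,p10,p33} V13={p10,p11,p29} V14={p12,p23,p29} V15={p2,p3,p12} V16={p3,p21,p33} V23={p10,p15,p20} V24={p13,p22,p35} V25={p13,p15,p25} V26={p22,p27,p33} V34={p16,p29,p37} V35={p4,p15,p31} V36={p1,p4,p16} V45={p12,p13,p14,p24} V46={p16,p22,p26} V56={p3,p4,p36}
  V123={p10} V126={p33} V134={p29} V145={p12} V156={p3} V235={p15} V245={p13} V246={p22} V346={p16} V356={p4}
C dims 6,15,10; δ0: rk 6, SNF 1^5·2; δ1: rk 9, SNF 1^9
degree 0: 6−6−0 = 0 → Ȟ^0 ≅ 0
degree 1: 15−9−6 = 0 plus torsion [2] → Ȟ^1 ≅ Z/2
degree 2: 10−0−9 = 1 → Ȟ^2 ≅ Z

Ȟ^0 ≅ 0; Ȟ^1 ≅ Z/2; Ȟ^2 ≅ Z


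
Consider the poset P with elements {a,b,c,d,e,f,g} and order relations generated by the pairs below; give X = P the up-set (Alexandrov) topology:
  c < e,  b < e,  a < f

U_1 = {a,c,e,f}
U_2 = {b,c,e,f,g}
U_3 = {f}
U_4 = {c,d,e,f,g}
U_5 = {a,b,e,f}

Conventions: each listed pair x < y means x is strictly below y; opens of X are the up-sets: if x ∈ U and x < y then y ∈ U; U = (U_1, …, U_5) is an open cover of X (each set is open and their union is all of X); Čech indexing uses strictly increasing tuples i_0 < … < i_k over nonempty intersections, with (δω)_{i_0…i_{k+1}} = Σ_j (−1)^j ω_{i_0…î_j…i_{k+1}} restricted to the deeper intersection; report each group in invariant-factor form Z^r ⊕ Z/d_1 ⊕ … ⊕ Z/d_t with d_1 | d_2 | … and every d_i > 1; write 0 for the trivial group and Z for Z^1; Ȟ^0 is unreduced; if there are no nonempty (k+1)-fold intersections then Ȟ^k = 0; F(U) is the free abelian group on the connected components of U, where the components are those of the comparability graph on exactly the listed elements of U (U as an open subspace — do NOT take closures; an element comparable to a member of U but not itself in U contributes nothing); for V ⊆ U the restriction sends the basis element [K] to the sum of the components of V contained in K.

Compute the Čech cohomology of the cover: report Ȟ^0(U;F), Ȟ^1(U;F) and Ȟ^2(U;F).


Ȟ^0(U;F) ≅ Z^4,  Ȟ^1(U;F) ≅ 0,  Ȟ^2(U;F) ≅ 0

nonempty intersections:
  U12={c,e,f} U13={f} U14={c,e,f} U15={a,e,f} U23={f} U24={c,e,f,g} U25={b,e,f} U34={f} U35={f} U45={e,f}
  U123={f} U124={c,e,f} U125={e,f} U134={f} U135={f} U145={e,f} U234={f} U235={f} U245={e,f} U345={f}
  U1234={f} U1235={f} U1245={e,f} U1345={f} U2345={f}
  U12345={f}
components per intersection:
  U1: {a,f} {c,e}
  U2: {b,c,e} {f} {g}
  U3: {f}
  U4: {c,e} {d} {f} {g}
  U5: {a,f} {b,e}
  U12: {c,e} {f}
  U13: {f}
  U14: {c,e} {f}
  U15: {a,f} {e}
  U23: {f}
  U24: {c,e} {f} {g}
  U25: {b,e} {f}
  U34: {f}
  U35: {f}
  U45: {e} {f}
  U123: {f}
  U124: {c,e} {f}
  U125: {e} {f}
  U134: {f}
  U135: {f}
  U145: {e} {f}
  U234: {f}
  U235: {f}
  U245: {e} {f}
  U345: {f}
  U1234: {f}
  U1235: {f}
  U1245: {e} {f}
  U1345: {f}
  U2345: {f}
  U12345: {f}
C dims 12,17,14,6; δ0: rk 8, SNF 1^8; δ1: rk 9, SNF 1^9; δ2: rk 5, SNF 1^5
Ȟ^0: (12−8)−0=4 ⇒ Z^4
Ȟ^1: (17−9)−8=0 ⇒ 0
Ȟ^2: (14−5)−9=0 ⇒ 0


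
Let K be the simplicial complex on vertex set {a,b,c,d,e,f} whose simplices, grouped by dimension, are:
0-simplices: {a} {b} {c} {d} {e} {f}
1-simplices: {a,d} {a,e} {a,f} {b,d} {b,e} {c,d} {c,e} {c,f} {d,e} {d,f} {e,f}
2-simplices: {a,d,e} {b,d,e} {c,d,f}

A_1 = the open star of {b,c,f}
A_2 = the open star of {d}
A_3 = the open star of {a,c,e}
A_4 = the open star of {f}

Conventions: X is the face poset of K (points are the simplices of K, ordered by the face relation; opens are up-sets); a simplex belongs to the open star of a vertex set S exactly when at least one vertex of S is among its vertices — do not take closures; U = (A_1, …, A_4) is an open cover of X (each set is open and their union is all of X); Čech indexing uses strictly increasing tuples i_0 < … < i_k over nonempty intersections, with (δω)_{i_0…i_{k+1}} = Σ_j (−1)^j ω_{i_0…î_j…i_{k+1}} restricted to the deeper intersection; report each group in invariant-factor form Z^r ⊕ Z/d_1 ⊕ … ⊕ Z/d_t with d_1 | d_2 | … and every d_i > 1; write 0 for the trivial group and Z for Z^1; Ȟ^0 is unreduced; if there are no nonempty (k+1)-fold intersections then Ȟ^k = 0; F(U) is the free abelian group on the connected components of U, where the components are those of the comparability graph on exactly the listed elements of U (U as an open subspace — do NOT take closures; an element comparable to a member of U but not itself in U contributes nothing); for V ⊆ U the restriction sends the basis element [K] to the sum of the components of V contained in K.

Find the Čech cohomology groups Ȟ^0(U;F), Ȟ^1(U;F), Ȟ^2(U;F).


Ȟ^0 = Z, Ȟ^1 = Z^3, Ȟ^2 = 0

nonempty overlaps:
  A1={{b},{c},{f},{a,f},{b,d},{b,e},{c,d},{c,e},{c,f},{d,f},{e,f},{b,d,e},{c,d,f}} A2={{d},{a,d},{b,d},{c,d},{d,e},{d,f},{a,d,e},{b,d,e},{c,d,f}} A3={{a},{c},{e},{a,d},{a,e},{a,f},{b,e},{c,d},{c,e},{c,f},{d,e},{e,f},{a,d,e},{b,d,e},{c,d,f}} A4={{f},{a,f},{c,f},{d,f},{e,f},{c,d,f}}
  A12={{b,d},{c,d},{d,f},{b,d,e},{c,d,f}} A13={{c},{a,f},{b,e},{c,d},{c,e},{c,f},{e,f},{b,d,e},{c,d,f}} A14={{f},{a,f},{c,f},{d,f},{e,f},{c,d,f}} A23={{a,d},{c,d},{d,e},{a,d,e},{b,d,e},{c,d,f}} A24={{d,f},{c,d,f}} A34={{a,f},{c,f},{e,f},{c,d,f}}
  A123={{c,d},{b,d,e},{c,d,f}} A124={{d,f},{c,d,f}} A134={{a,f},{c,f},{e,f},{c,d,f}} A234={{c,d,f}}
  A1234={{c,d,f}}
components per intersection:
  A1: {{b},{b,d},{b,e},{b,d,e}} {{c},{f},{a,f},{c,d},{c,e},{c,f},{d,f},{e,f},{c,d,f}}
  A2: {{d},{a,d},{b,d},{c,d},{d,e},{d,f},{a,d,e},{b,d,e},{c,d,f}}
  A3: {{a},{c},{e},{a,d},{a,e},{a,f},{b,e},{c,d},{c,e},{c,f},{d,e},{e,f},{a,d,e},{b,d,e},{c,d,f}}
  A4: {{f},{a,f},{c,f},{d,f},{e,f},{c,d,f}}
  A12: {{b,d},{b,d,e}} {{c,d},{d,f},{c,d,f}}
  A13: {{c},{c,d},{c,e},{c,f},{c,d,f}} {{a,f}} {{b,e},{b,d,e}} {{e,f}}
  A14: {{f},{a,f},{c,f},{d,f},{e,f},{c,d,f}}
  A23: {{a,d},{d,e},{a,d,e},{b,d,e}} {{c,d},{c,d,f}}
  A24: {{d,f},{c,d,f}}
  A34: {{a,f}} {{c,f},{c,d,f}} {{e,f}}
  A123: {{c,d},{c,d,f}} {{b,d,e}}
  A124: {{d,f},{c,d,f}}
  A134: {{a,f}} {{c,f},{c,d,f}} {{e,f}}
  A234: {{c,d,f}}
  A1234: {{c,d,f}}
C dims 5,13,7,1; δ0: rk 4, SNF 1^4; δ1: rk 6, SNF 1^6; δ2: rk 1, SNF 1^1
degree 0: 5−4−0 = 1 → Ȟ^0 ≅ Z
degree 1: 13−6−4 = 3 → Ȟ^1 ≅ Z^3
degree 2: 7−1−6 = 0 → Ȟ^2 ≅ 0


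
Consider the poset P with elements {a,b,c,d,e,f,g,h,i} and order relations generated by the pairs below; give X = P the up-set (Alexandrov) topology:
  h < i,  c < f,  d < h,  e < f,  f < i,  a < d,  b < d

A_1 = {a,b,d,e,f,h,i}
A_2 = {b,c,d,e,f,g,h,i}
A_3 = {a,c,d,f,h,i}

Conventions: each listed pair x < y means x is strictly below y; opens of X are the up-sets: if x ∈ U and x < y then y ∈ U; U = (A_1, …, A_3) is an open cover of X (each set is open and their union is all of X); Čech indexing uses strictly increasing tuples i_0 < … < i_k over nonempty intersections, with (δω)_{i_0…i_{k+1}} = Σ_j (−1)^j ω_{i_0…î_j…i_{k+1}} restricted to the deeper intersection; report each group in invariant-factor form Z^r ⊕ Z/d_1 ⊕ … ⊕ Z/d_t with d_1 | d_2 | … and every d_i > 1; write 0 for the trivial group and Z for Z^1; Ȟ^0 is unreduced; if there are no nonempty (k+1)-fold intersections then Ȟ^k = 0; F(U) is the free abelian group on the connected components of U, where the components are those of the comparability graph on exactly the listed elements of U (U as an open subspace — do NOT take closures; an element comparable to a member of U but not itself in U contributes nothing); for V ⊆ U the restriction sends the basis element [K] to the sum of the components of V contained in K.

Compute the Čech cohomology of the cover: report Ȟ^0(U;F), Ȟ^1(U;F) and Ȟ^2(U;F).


intersection data:
  A12={b,d,e,f,h,i} A13={a,d,f,h,i} A23={c,d,f,h,i}
  A123={d,f,h,i}
components per intersection:
  A1: {a,b,d,e,f,h,i}
  A2: {b,c,d,e,f,h,i} {g}
  A3: {a,c,d,f,h,i}
  A12: {b,d,e,f,h,i}
  A13: {a,d,f,h,i}
  A23: {c,d,f,h,i}
  A123: {d,f,h,i}
C dims 4,3,1; δ0: rk 2, SNF 1^2; δ1: rk 1, SNF 1^1
Ȟ^0 = (4 − 2) − 0 = 2, so Ȟ^0 ≅ Z^2
Ȟ^1 = (3 − 1) − 2 = 0, so Ȟ^1 ≅ 0
Ȟ^2 = (1 − 0) − 1 = 0, so Ȟ^2 ≅ 0

Ȟ^0 ≅ Z^2,  Ȟ^1 ≅ 0,  Ȟ^2 ≅ 0


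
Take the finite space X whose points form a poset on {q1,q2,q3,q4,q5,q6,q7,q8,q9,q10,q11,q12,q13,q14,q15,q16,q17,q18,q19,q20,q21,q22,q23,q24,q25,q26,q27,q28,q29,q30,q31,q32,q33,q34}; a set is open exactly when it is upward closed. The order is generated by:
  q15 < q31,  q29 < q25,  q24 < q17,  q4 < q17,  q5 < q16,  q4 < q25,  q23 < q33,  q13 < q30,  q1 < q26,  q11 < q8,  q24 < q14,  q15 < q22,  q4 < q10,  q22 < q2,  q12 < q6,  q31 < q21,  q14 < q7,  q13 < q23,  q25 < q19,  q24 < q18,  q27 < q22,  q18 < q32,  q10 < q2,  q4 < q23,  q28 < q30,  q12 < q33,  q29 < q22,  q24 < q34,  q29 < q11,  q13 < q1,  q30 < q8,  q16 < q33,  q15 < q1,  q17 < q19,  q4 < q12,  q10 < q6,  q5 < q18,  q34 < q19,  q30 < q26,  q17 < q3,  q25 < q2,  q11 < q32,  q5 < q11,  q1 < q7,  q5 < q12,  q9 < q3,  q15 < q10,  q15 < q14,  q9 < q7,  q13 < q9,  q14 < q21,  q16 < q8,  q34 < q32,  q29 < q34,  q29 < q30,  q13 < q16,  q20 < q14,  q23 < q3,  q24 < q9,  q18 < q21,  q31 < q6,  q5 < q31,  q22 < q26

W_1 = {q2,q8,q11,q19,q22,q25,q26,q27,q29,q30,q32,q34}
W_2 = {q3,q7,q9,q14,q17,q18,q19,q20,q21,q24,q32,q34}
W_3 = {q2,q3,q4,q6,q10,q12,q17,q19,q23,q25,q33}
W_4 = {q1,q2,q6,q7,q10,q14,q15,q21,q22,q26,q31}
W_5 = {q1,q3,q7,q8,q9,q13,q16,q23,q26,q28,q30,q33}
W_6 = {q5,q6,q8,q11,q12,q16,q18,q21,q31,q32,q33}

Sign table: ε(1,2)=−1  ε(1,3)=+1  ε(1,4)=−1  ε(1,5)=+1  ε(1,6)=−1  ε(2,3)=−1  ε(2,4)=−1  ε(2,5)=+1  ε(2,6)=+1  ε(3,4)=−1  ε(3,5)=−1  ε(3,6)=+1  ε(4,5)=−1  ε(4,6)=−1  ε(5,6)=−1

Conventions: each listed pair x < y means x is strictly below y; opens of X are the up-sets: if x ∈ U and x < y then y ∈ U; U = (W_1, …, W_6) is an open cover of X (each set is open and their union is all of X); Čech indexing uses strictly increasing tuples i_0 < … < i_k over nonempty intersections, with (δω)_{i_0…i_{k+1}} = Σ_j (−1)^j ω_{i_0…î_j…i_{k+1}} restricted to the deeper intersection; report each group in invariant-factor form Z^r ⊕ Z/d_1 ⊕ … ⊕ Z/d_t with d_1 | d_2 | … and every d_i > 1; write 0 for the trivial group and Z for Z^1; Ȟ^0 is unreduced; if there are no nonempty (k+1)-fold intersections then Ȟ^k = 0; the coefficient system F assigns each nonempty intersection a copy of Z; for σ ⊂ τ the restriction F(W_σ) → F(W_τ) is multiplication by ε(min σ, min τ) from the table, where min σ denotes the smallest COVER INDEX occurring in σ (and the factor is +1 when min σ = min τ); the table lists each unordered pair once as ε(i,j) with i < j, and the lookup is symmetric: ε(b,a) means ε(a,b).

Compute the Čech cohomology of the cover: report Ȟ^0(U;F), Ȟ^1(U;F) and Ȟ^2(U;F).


intersection data:
  W12={q19,q32,q34} W13={q2,q19,q25} W14={q2,q22,q26} W15={q8,q26,q30} W16={q8,q11,q32} W23={q3,q17,q19} W24={q7,q14,q21} W25={q3,q7,q9} W26={q18,q21,q32} W34={q2,q6,q10} W35={q3,q23,q33} W36={q6,q12,q33} W45={q1,q7,q26} W46={q6,q21,q31} W56={q8,q16,q33}
  W123={q19} W126={q32} W134={q2} W145={q26} W156={q8} W235={q3} W245={q7} W246={q21} W346={q6} W356={q33}
C dims 6,15,10; δ0: rk 6, SNF 1^5·2; δ1: rk 9, SNF 1^9
Ȟ^0 = (6 − 6) − 0 = 0, so Ȟ^0 ≅ 0
Ȟ^1 = (15 − 9) − 6 = 0 plus torsion [2], so Ȟ^1 ≅ Z/2
Ȟ^2 = (10 − 0) − 9 = 1, so Ȟ^2 ≅ Z

Ȟ^0 = 0, Ȟ^1 = Z/2, Ȟ^2 = Z


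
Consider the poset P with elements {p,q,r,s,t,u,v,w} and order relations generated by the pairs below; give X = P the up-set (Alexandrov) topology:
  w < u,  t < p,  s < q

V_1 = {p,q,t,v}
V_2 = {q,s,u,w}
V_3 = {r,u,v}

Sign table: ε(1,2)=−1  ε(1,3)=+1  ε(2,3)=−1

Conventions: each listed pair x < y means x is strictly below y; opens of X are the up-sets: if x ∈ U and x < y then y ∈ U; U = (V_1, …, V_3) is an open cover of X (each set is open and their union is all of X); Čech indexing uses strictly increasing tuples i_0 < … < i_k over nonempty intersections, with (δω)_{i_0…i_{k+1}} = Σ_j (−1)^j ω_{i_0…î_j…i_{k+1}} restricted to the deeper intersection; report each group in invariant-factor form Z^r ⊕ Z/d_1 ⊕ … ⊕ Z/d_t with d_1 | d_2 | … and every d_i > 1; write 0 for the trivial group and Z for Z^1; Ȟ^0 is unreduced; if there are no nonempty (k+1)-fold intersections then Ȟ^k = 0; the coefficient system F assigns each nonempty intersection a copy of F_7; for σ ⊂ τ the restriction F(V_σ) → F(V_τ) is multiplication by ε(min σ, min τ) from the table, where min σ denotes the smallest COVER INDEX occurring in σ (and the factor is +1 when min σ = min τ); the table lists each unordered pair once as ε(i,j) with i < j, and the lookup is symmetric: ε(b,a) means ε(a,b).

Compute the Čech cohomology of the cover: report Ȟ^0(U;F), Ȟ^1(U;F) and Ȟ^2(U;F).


nonempty overlaps:
  V12={q} V13={v} V23={u}
C dims 3,3; δ0: rk_F7 2
degree 0: 3−2−0 = 1 → Ȟ^0 ≅ Z/7
degree 1: 3−0−2 = 1 → Ȟ^1 ≅ Z/7
degree 2: 0−0−0 = 0 → Ȟ^2 ≅ 0

Ȟ^0(U;F) ≅ Z/7; Ȟ^1(U;F) ≅ Z/7; Ȟ^2(U;F) ≅ 0


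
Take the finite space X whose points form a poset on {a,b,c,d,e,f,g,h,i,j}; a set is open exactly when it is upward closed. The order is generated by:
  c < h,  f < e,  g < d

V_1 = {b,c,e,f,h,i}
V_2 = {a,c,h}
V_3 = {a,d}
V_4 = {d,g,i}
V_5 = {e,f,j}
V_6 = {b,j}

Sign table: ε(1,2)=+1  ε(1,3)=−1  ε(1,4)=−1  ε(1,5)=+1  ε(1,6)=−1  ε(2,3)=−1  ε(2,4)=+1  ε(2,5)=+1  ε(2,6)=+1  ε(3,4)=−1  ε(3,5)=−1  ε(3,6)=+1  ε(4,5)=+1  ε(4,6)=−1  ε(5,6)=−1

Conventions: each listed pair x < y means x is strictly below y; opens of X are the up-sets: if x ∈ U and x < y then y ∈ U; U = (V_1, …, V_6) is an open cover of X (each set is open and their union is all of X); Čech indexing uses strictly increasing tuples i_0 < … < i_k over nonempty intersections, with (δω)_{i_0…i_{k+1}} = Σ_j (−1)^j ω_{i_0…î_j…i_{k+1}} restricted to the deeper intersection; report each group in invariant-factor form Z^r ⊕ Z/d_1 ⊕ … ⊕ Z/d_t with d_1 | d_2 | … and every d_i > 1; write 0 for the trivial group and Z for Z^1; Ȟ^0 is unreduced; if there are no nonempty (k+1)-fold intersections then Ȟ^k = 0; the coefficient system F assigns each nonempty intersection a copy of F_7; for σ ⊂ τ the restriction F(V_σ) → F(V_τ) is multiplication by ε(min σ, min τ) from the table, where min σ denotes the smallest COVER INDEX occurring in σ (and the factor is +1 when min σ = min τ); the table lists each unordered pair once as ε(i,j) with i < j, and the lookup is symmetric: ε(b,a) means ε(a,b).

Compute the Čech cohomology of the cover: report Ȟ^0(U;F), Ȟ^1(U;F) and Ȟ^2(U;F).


Ȟ^0(U;F) ≅ 0; Ȟ^1(U;F) ≅ Z/7; Ȟ^2(U;F) ≅ 0

nerve simplices:
  V12={c,h} V14={i} V15={e,f} V16={b} V23={a} V34={d} V56={j}
C dims 6,7; δ0: rk_F7 6
degree 0: 6−6−0 = 0 → Ȟ^0 ≅ 0
degree 1: 7−0−6 = 1 → Ȟ^1 ≅ Z/7
degree 2: 0−0−0 = 0 → Ȟ^2 ≅ 0


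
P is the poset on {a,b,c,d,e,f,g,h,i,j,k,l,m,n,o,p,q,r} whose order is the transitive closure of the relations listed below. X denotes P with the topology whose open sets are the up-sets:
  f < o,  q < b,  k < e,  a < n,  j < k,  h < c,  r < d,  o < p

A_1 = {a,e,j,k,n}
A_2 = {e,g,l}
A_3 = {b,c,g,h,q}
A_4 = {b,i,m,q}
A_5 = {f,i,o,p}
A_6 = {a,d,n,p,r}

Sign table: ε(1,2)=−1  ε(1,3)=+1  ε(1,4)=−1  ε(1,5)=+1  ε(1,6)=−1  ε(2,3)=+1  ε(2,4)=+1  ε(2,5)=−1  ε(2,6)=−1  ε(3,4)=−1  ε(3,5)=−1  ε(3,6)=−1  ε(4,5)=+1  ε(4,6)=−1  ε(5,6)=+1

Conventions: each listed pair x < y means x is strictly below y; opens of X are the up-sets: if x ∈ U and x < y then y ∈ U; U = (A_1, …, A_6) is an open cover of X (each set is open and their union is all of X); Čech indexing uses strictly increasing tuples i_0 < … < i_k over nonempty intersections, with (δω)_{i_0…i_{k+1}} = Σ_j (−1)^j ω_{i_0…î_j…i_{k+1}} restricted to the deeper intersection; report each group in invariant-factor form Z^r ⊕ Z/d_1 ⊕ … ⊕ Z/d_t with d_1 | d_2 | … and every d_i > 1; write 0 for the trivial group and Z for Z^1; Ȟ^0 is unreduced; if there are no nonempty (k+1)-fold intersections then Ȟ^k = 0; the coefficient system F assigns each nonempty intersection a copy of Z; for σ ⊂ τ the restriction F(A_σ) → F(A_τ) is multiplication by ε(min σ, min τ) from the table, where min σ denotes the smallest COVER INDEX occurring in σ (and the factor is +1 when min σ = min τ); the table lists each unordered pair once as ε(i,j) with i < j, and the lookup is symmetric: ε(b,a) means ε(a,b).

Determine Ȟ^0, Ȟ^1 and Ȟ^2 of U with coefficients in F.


Ȟ^0(U;F) ≅ 0,  Ȟ^1(U;F) ≅ Z/2,  Ȟ^2(U;F) ≅ 0

cover nerve:
  A12={e} A16={a,n} A23={g} A34={b,q} A45={i} A56={p}
C dims 6,6; δ0: rk 6, SNF 1^5·2
Ȟ^0: (6−6)−0=0 ⇒ 0
Ȟ^1: (6−0)−6=0 plus torsion [2] ⇒ Z/2
Ȟ^2: (0−0)−0=0 ⇒ 0


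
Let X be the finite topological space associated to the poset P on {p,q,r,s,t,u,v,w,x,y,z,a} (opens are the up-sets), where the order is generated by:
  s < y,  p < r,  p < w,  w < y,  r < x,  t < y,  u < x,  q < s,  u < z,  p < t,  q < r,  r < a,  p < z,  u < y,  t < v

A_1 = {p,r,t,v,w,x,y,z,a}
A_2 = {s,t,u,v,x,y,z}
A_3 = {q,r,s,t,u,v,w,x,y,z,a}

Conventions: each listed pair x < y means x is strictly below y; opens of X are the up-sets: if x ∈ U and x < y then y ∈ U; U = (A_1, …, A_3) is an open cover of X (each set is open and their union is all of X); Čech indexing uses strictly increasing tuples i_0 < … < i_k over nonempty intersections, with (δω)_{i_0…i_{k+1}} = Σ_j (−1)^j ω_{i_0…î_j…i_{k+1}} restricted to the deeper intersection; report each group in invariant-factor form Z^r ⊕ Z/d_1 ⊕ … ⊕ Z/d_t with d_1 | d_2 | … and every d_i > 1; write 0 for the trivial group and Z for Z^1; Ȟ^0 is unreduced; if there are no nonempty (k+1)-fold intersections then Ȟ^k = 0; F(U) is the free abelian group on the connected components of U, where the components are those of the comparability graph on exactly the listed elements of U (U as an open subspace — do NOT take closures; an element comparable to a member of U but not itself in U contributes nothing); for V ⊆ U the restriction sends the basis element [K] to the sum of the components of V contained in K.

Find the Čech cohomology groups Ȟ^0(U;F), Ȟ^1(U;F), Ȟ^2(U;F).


Ȟ^0 = Z,  Ȟ^1 = Z^2,  Ȟ^2 = 0

nonempty intersections:
  A12={t,v,x,y,z} A13={r,t,v,w,x,y,z,a} A23={s,t,u,v,x,y,z}
  A123={t,v,x,y,z}
components per intersection:
  A1: {p,r,t,v,w,x,y,z,a}
  A2: {s,t,u,v,x,y,z}
  A3: {q,r,s,t,u,v,w,x,y,z,a}
  A12: {t,v,y} {x} {z}
  A13: {r,x,a} {t,v,w,y} {z}
  A23: {s,t,u,v,x,y,z}
  A123: {t,v,y} {x} {z}
C dims 3,7,3; δ0: rk 2, SNF 1^2; δ1: rk 3, SNF 1^3
Ȟ^0: (3−2)−0=1 ⇒ Z
Ȟ^1: (7−3)−2=2 ⇒ Z^2
Ȟ^2: (3−0)−3=0 ⇒ 0


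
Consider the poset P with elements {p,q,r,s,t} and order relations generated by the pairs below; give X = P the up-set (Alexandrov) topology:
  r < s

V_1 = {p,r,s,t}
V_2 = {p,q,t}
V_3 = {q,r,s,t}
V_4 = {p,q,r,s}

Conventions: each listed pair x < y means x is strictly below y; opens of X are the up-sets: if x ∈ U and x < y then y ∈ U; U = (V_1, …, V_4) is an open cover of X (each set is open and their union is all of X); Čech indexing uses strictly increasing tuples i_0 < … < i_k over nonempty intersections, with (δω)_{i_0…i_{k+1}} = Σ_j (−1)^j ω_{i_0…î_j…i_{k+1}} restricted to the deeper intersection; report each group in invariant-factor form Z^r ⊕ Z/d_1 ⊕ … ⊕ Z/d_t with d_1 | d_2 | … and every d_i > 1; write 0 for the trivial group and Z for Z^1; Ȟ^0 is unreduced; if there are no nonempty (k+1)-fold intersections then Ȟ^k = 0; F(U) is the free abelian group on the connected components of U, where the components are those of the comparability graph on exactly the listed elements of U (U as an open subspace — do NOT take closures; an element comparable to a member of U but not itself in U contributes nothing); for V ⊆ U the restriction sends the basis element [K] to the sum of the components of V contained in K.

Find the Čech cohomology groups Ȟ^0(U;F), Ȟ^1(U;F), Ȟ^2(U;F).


Ȟ^0(U;F) ≅ Z^4, Ȟ^1(U;F) ≅ 0 and Ȟ^2(U;F) ≅ 0

nonempty overlaps:
  V12={p,t} V13={r,s,t} V14={p,r,s} V23={q,t} V24={p,q} V34={q,r,s}
  V123={t} V124={p} V134={r,s} V234={q}
components per intersection:
  V1: {p} {r,s} {t}
  V2: {p} {q} {t}
  V3: {q} {r,s} {t}
  V4: {p} {q} {r,s}
  V12: {p} {t}
  V13: {r,s} {t}
  V14: {p} {r,s}
  V23: {q} {t}
  V24: {p} {q}
  V34: {q} {r,s}
  V123: {t}
  V124: {p}
  V134: {r,s}
  V234: {q}
C dims 12,12,4; δ0: rk 8, SNF 1^8; δ1: rk 4, SNF 1^4
degree 0: 12−8−0 = 4 → Ȟ^0 ≅ Z^4
degree 1: 12−4−8 = 0 → Ȟ^1 ≅ 0
degree 2: 4−0−4 = 0 → Ȟ^2 ≅ 0


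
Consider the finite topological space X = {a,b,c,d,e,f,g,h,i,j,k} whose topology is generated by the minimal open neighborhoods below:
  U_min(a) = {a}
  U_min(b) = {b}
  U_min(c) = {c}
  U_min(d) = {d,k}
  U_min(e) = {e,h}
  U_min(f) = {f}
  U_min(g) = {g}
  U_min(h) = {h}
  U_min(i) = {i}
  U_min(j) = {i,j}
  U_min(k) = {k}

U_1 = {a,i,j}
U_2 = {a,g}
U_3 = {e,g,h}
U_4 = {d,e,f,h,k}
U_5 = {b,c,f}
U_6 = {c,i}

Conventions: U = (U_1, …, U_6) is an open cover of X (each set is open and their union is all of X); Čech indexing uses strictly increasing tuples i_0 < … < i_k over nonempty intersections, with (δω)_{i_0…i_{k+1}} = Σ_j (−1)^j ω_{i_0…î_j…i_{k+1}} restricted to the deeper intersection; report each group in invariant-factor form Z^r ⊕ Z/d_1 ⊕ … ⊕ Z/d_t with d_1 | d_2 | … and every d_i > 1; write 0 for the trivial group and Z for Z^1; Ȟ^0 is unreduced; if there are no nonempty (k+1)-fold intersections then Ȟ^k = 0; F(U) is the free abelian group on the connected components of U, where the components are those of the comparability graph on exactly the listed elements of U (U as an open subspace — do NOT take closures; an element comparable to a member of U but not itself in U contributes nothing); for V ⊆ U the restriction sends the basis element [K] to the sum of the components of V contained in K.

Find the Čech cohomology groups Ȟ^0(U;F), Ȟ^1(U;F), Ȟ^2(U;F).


nonempty overlaps:
  U12={a} U16={i} U23={g} U34={e,h} U45={f} U56={c}
components per intersection:
  U1: {a} {i,j}
  U2: {a} {g}
  U3: {e,h} {g}
  U4: {d,k} {e,h} {f}
  U5: {b} {c} {f}
  U6: {c} {i}
  U12: {a}
  U16: {i}
  U23: {g}
  U34: {e,h}
  U45: {f}
  U56: {c}
C dims 14,6; δ0: rk 6, SNF 1^6
degree 0: 14−6−0 = 8 → Ȟ^0 ≅ Z^8
degree 1: 6−0−6 = 0 → Ȟ^1 ≅ 0
degree 2: 0−0−0 = 0 → Ȟ^2 ≅ 0

Ȟ^0(U;F) ≅ Z^8,  Ȟ^1(U;F) ≅ 0,  Ȟ^2(U;F) ≅ 0


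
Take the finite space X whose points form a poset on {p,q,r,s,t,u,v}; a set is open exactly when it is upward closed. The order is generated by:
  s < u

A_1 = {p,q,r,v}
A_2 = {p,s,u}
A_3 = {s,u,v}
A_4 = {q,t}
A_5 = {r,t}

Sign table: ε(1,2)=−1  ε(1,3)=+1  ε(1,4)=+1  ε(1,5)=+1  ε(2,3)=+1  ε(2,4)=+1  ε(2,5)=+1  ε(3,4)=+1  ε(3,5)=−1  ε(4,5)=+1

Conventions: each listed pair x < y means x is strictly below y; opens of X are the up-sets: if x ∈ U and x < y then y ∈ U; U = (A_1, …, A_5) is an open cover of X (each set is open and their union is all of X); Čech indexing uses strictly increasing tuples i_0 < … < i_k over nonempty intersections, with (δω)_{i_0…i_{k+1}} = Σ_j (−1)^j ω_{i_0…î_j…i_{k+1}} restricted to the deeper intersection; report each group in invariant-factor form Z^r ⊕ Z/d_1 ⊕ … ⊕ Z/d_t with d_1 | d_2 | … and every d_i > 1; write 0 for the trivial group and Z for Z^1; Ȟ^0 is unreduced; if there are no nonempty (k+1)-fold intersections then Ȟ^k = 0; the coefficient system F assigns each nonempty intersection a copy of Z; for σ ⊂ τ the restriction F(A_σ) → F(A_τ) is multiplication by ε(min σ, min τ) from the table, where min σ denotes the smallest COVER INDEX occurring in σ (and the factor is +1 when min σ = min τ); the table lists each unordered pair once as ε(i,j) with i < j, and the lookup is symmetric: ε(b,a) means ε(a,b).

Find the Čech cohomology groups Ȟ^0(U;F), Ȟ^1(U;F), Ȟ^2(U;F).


Ȟ^0 ≅ 0, Ȟ^1 ≅ Z ⊕ Z/2, Ȟ^2 ≅ 0

nonempty intersections:
  A12={p} A13={v} A14={q} A15={r} A23={s,u} A45={t}
C dims 5,6; δ0: rk 5, SNF 1^4·2
Ȟ^0: (5−5)−0=0 ⇒ 0
Ȟ^1: (6−0)−5=1 plus torsion [2] ⇒ Z ⊕ Z/2
Ȟ^2: (0−0)−0=0 ⇒ 0


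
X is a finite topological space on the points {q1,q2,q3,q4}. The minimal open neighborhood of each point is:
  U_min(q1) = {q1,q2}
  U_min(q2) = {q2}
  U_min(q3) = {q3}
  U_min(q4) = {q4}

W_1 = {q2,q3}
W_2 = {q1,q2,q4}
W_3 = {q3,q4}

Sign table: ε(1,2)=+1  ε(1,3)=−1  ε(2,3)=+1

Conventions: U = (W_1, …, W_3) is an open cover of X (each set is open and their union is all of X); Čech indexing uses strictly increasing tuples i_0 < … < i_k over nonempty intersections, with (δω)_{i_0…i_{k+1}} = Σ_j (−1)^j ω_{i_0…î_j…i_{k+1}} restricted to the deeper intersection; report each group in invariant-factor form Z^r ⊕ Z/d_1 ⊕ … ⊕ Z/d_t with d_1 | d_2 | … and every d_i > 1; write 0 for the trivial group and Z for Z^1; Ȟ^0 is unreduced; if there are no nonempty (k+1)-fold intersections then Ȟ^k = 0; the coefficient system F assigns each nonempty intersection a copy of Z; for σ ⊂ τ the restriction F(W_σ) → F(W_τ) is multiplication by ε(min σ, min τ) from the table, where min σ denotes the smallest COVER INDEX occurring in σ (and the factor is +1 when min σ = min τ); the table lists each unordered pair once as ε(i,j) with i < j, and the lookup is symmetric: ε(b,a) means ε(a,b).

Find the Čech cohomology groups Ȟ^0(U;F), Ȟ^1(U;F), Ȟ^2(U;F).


Ȟ^0(U;F) ≅ 0, Ȟ^1(U;F) ≅ Z/2 and Ȟ^2(U;F) ≅ 0

nerve simplices:
  W12={q2} W13={q3} W23={q4}
C dims 3,3; δ0: rk 3, SNF 1^2·2
degree 0: 3−3−0 = 0 → Ȟ^0 ≅ 0
degree 1: 3−0−3 = 0 plus torsion [2] → Ȟ^1 ≅ Z/2
degree 2: 0−0−0 = 0 → Ȟ^2 ≅ 0


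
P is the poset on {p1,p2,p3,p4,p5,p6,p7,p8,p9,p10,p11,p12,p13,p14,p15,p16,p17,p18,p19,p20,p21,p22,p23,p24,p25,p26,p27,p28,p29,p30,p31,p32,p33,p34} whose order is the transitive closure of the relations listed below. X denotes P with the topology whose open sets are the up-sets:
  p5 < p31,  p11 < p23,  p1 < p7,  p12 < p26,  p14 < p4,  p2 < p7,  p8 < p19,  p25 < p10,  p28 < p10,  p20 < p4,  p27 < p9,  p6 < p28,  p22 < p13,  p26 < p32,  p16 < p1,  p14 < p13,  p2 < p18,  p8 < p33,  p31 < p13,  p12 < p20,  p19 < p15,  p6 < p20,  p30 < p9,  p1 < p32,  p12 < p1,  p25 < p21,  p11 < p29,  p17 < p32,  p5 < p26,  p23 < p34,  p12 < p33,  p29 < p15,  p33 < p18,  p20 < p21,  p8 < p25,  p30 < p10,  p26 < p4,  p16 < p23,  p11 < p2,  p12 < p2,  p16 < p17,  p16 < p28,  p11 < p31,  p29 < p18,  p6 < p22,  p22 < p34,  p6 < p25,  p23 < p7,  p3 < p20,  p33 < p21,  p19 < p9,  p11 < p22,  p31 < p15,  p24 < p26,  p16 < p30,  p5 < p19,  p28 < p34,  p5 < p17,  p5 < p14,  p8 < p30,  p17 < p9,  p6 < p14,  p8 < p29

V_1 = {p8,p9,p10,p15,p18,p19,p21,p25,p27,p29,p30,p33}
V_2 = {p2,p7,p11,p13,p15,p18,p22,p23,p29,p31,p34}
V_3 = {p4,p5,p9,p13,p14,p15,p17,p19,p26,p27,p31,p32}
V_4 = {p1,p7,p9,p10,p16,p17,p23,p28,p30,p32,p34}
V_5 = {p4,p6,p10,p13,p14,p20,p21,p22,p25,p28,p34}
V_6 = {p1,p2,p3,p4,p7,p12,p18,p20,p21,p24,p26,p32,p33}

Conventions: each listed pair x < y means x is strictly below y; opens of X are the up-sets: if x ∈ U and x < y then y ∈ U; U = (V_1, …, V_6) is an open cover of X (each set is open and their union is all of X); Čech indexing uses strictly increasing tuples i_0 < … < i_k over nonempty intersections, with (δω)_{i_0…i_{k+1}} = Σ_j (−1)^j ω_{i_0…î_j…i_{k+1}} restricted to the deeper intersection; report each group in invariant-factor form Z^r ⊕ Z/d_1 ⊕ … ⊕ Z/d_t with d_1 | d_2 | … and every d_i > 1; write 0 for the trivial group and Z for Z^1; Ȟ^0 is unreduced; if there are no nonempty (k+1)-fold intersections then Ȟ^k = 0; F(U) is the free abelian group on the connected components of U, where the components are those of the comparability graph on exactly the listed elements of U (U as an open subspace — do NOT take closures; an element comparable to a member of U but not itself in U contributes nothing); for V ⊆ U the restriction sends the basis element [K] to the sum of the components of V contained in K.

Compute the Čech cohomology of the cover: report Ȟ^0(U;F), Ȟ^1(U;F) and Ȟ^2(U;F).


Ȟ^0 = Z, Ȟ^1 = 0 and Ȟ^2 = Z/2

intersection data:
  V12={p15,p18,p29} V13={p9,p15,p19,p27} V14={p9,p10,p30} V15={p10,p21,p25} V16={p18,p21,p33} V23={p13,p15,p31} V24={p7,p23,p34} V25={p13,p22,p34} V26={p2,p7,p18} V34={p9,p17,p32} V35={p4,p13,p14} V36={p4,p26,p32} V45={p10,p28,p34} V46={p1,p7,p32} V56={p4,p20,p21}
  V123={p15} V126={p18} V134={p9} V145={p10} V156={p21} V235={p13} V245={p34} V246={p7} V346={p32} V356={p4}
components per intersection:
  V1: {p8,p9,p10,p15,p18,p19,p21,p25,p27,p29,p30,p33}
  V2: {p2,p7,p11,p13,p15,p18,p22,p23,p29,p31,p34}
  V3: {p4,p5,p9,p13,p14,p15,p17,p19,p26,p27,p31,p32}
  V4: {p1,p7,p9,p10,p16,p17,p23,p28,p30,p32,p34}
  V5: {p4,p6,p10,p13,p14,p20,p21,p22,p25,p28,p34}
  V6: {p1,p2,p3,p4,p7,p12,p18,p20,p21,p24,p26,p32,p33}
  V12: {p15,p18,p29}
  V13: {p9,p15,p19,p27}
  V14: {p9,p10,p30}
  V15: {p10,p21,p25}
  V16: {p18,p21,p33}
  V23: {p13,p15,p31}
  V24: {p7,p23,p34}
  V25: {p13,p22,p34}
  V26: {p2,p7,p18}
  V34: {p9,p17,p32}
  V35: {p4,p13,p14}
  V36: {p4,p26,p32}
  V45: {p10,p28,p34}
  V46: {p1,p7,p32}
  V56: {p4,p20,p21}
  V123: {p15}
  V126: {p18}
  V134: {p9}
  V145: {p10}
  V156: {p21}
  V235: {p13}
  V245: {p34}
  V246: {p7}
  V346: {p32}
  V356: {p4}
C dims 6,15,10; δ0: rk 5, SNF 1^5; δ1: rk 10, SNF 1^9·2
Ȟ^0 = (6 − 5) − 0 = 1, so Ȟ^0 ≅ Z
Ȟ^1 = (15 − 10) − 5 = 0, so Ȟ^1 ≅ 0
Ȟ^2 = (10 − 0) − 10 = 0 plus torsion [2], so Ȟ^2 ≅ Z/2
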